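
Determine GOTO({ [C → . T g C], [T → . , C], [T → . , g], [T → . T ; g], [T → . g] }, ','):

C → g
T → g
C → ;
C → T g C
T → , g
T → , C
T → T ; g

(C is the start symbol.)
{ [C → . ;], [C → . T g C], [C → . g], [T → , . C], [T → , . g], [T → . , C], [T → . , g], [T → . T ; g], [T → . g] }

GOTO(I, ',') = CLOSURE({ [A → αX.β] : [A → α.Xβ] ∈ I, X = ',' })

Items with dot before ',', with the dot advanced:
  [T → . , C] → [T → , . C]
  [T → . , g] → [T → , . g]
Closure of the advanced items:
  [T → , . C] has the dot before C: add [C → . g], [C → . ;], [C → . T g C]
  [C → . T g C] has the dot before T: add [T → . g], [T → . , g], [T → . , C], [T → . T ; g]

GOTO = { [C → . ;], [C → . T g C], [C → . g], [T → , . C], [T → , . g], [T → . , C], [T → . , g], [T → . T ; g], [T → . g] }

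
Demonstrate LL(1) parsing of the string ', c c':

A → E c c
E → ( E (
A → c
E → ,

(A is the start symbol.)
LL(1) parsing maintains a stack (initially the start symbol over $) and the input. At each step: if the stack top is a terminal, match it against the current input token; if it is a non-terminal N, replace it with the RHS of M[N, lookahead] (the unique production whose predict set contains the lookahead).

Stack is shown with the top on the left.

Stack    Input    Action
------------------------
A $      , c c $  output A → E c c
E c c $  , c c $  output E → ,
, c c $  , c c $  match ','
c c $    c c $    match 'c'
c $      c $      match 'c'
$        $        accept

The string is accepted.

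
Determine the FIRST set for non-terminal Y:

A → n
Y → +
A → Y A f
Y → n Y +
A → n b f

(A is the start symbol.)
To compute FIRST(Y), examine every production with Y on the left-hand side, reading each right-hand side left to right until a non-nullable symbol is reached.

From Y → +:
  - '+' is a terminal: add '+' and stop
From Y → n Y +:
  - n is a terminal: add 'n' and stop

Collecting: FIRST(Y) = { '+', 'n' }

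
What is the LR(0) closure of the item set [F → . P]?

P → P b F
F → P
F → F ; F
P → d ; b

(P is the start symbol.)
To compute CLOSURE, for each item [A → α.Bβ] where B is a non-terminal, add [B → .γ] for all productions B → γ; repeat for the newly added items until nothing changes.

Start with: [F → . P]
  [F → . P] has the dot before P: add [P → . P b F], [P → . d ; b]
No further items can be added.

CLOSURE = { [F → . P], [P → . P b F], [P → . d ; b] }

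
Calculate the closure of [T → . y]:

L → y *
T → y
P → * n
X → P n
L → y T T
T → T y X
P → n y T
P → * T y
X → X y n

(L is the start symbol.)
Start with: [T → . y]
The dot precedes the terminal y, so nothing is added.

CLOSURE = { [T → . y] }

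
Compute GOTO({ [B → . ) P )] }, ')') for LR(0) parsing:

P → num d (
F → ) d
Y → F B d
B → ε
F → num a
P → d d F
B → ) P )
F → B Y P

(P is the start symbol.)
GOTO(I, ')') = CLOSURE({ [A → αX.β] : [A → α.Xβ] ∈ I, X = ')' })

Items with dot before ')', with the dot advanced:
  [B → . ) P )] → [B → ) . P )]
Closure of the advanced items:
  [B → ) . P )] has the dot before P: add [P → . num d (], [P → . d d F]

GOTO = { [B → ) . P )], [P → . d d F], [P → . num d (] }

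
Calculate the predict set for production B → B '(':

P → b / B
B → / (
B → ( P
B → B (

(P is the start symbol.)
PREDICT(B → B '(') = (FIRST(RHS) \ {ε}) ∪ (FOLLOW(B) if ε ∈ FIRST(RHS), i.e. RHS ⇒* ε)
FIRST(B) = { '(', '/' }
FIRST(B '(') = { '(', '/' }
ε ∉ FIRST(B '('), so FOLLOW(B) is not added.
PREDICT(B → B '(') = { '(', '/' }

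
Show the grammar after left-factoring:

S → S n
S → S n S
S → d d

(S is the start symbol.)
Left-factoring transforms A → αβ₁ | αβ₂ into A → αA' and A' → β₁ | β₂
(α is the longest common prefix among the alternatives). Repeat until
no nonterminal has two alternatives with a common prefix.

Round 1: S has alternatives sharing prefix 'S n'. Introduce S': S → S n S'
  Add: S' → ε
  Add: S' → S

No remaining common prefixes — done.

Resulting grammar:
S → S n S'
S' → ε
S' → S
S → d d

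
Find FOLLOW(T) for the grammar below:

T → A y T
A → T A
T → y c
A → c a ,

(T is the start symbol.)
{ $, 'c', 'y' }

To compute FOLLOW(T), find every occurrence of T on a right-hand side N → α T β: add FIRST(β) \ {ε}, and if β is empty or nullable also add FOLLOW(N). Iterate to a fixed point.

T is the start symbol, so $ ∈ FOLLOW(T).
In T → A y T: T is at the end; this adds FOLLOW(T) to itself — nothing new
In A → T A: T is followed by A, add FIRST(A) \ {ε} = { 'c', 'y' }

Taking the union: FOLLOW(T) = { $, 'c', 'y' }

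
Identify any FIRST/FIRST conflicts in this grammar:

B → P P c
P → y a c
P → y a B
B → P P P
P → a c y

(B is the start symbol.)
FIRST sets of the non-terminals at (or reachable through a nullable prefix from) the front of some alternative:
  FIRST(P) = { 'a', 'y' }

Productions for B:
  B → P P c: FIRST = { 'a', 'y' }
  B → P P P: FIRST = { 'a', 'y' }
Productions for P:
  P → y a c: FIRST = { 'y' }
  P → y a B: FIRST = { 'y' }
  P → a c y: FIRST = { 'a' }

Conflict for B: B → P P c and B → P P P
  Overlap: { 'a', 'y' }
Conflict for P: P → y a c and P → y a B
  Overlap: { 'y' }

Answer: Yes. B → P P c / B → P P P on { 'a', 'y' }; P → y a c / P → y a B on { 'y' }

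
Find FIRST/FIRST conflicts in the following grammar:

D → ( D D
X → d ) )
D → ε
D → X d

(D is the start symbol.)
No FIRST/FIRST conflicts.

FIRST sets of the non-terminals at (or reachable through a nullable prefix from) the front of some alternative:
  FIRST(X) = { 'd' }

Productions for D:
  D → ( D D: FIRST = { '(' }
  D → ε: FIRST = { ε }
  D → X d: FIRST = { 'd' }
X has only one production, so no FIRST/FIRST conflict is possible there.

All alternatives of each non-terminal have pairwise disjoint FIRST sets.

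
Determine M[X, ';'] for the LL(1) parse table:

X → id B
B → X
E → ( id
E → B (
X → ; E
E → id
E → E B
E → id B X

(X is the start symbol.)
To find M[X, ';'], we find productions for X where ';' is in the predict set (PREDICT(N → α) = (FIRST(α) \ {ε}) ∪ (FOLLOW(N) if α ⇒* ε)).

X → id B: PREDICT = { 'id' }
X → ; E: PREDICT = { ';' }
  ';' is in predict set, so this production goes in M[X, ';']

M[X, ';'] = X → ; E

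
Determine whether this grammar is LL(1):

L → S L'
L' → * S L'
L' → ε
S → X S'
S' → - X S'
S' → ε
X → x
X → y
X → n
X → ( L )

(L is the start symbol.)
A grammar is LL(1) if for each non-terminal N with multiple productions, the predict sets of those productions are pairwise disjoint, where PREDICT(N → α) = (FIRST(α) \ {ε}) ∪ (FOLLOW(N) if α ⇒* ε).

Relevant sets:
  FOLLOW(L') = { $, ')' }
  FOLLOW(S') = { $, ')', '*' }

For L':
  PREDICT(L' → '*' S L') = { '*' }
  PREDICT(L' → ε) = { $, ')' }
For S':
  PREDICT(S' → '-' X S') = { '-' }
  PREDICT(S' → ε) = { $, ')', '*' }
For X:
  PREDICT(X → x) = { 'x' }
  PREDICT(X → y) = { 'y' }
  PREDICT(X → n) = { 'n' }
  PREDICT(X → '(' L ')') = { '(' }
L, S have a single production, so nothing to check there.

All predict sets are disjoint. The grammar IS LL(1).

Answer: Yes, the grammar is LL(1).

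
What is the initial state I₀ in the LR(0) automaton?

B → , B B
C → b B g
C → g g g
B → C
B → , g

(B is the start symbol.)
First, augment the grammar with B' → B
I₀ = CLOSURE({ [B' → . B] }):
  [B' → . B] has the dot before B: add [B → . , B B], [B → . C], [B → . , g]
  [B → . C] has the dot before C: add [C → . b B g], [C → . g g g]
No further items can be added.

I₀ = { [B → . , B B], [B → . , g], [B → . C], [B' → . B], [C → . b B g], [C → . g g g] }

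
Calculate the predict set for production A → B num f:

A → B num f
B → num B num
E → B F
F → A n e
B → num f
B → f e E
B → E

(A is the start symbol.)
{ 'f', 'num' }

PREDICT(A → B num f) = (FIRST(RHS) \ {ε}) ∪ (FOLLOW(A) if ε ∈ FIRST(RHS), i.e. RHS ⇒* ε)
FIRST(B) = { 'f', 'num' }
FIRST(B num f) = { 'f', 'num' }
ε ∉ FIRST(B num f), so FOLLOW(A) is not added.
PREDICT(A → B num f) = { 'f', 'num' }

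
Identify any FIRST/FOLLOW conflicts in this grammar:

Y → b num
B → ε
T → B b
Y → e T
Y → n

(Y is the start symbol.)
Nullable non-terminals: B.
B has a nullable alternative but only one production, so nothing to check.

T, Y have no nullable alternative, so no FIRST/FOLLOW check is needed there.

No FIRST/FOLLOW conflicts found.

Answer: No FIRST/FOLLOW conflicts.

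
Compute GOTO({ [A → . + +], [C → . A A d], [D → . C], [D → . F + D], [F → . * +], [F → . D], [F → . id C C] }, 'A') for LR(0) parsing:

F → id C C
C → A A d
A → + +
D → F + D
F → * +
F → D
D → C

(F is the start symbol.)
{ [A → . + +], [C → A . A d] }

GOTO(I, 'A') = CLOSURE({ [A → αX.β] : [A → α.Xβ] ∈ I, X = 'A' })

Items with dot before 'A', with the dot advanced:
  [C → . A A d] → [C → A . A d]
Closure of the advanced items:
  [C → A . A d] has the dot before A: add [A → . + +]

GOTO = { [A → . + +], [C → A . A d] }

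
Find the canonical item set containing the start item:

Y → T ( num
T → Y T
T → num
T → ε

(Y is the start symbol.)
First, augment the grammar with Y' → Y
I₀ = CLOSURE({ [Y' → . Y] }):
  [Y' → . Y] has the dot before Y: add [Y → . T ( num]
  [Y → . T ( num] has the dot before T: add [T → . Y T], [T → . num], [T → .]
No further items can be added.

I₀ = { [T → . Y T], [T → . num], [T → .], [Y → . T ( num], [Y' → . Y] }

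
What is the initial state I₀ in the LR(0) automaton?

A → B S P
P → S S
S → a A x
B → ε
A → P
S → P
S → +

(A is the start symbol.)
{ [A → . B S P], [A → . P], [A' → . A], [B → .], [P → . S S], [S → . +], [S → . P], [S → . a A x] }

First, augment the grammar with A' → A
I₀ = CLOSURE({ [A' → . A] }):
  [A' → . A] has the dot before A: add [A → . B S P], [A → . P]
  [A → . B S P] has the dot before B: add [B → .]
  [A → . P] has the dot before P: add [P → . S S]
  [P → . S S] has the dot before S: add [S → . a A x], [S → . P], [S → . +]
No further items can be added.

I₀ = { [A → . B S P], [A → . P], [A' → . A], [B → .], [P → . S S], [S → . +], [S → . P], [S → . a A x] }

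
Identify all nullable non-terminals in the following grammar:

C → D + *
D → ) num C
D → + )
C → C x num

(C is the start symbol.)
None

A non-terminal is nullable if it can derive ε (the empty string): either it has an ε-production, or it has a production whose right-hand side consists entirely of nullable non-terminals.

There are no ε-productions, so no non-terminal can derive ε.
No non-terminals are nullable.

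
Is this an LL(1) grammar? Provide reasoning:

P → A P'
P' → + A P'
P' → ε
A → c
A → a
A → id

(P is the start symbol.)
A grammar is LL(1) if for each non-terminal N with multiple productions, the predict sets of those productions are pairwise disjoint, where PREDICT(N → α) = (FIRST(α) \ {ε}) ∪ (FOLLOW(N) if α ⇒* ε).

Relevant sets:
  FOLLOW(P') = { $ }

For P':
  PREDICT(P' → '+' A P') = { '+' }
  PREDICT(P' → ε) = { $ }
For A:
  PREDICT(A → c) = { 'c' }
  PREDICT(A → a) = { 'a' }
  PREDICT(A → id) = { 'id' }
P has a single production, so nothing to check there.

All predict sets are disjoint. The grammar IS LL(1).

Answer: Yes, the grammar is LL(1).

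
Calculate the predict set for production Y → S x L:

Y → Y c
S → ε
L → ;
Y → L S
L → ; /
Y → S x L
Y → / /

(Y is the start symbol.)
{ 'x' }

PREDICT(Y → S x L) = (FIRST(RHS) \ {ε}) ∪ (FOLLOW(Y) if ε ∈ FIRST(RHS), i.e. RHS ⇒* ε)
FIRST(S) = { ε }
FIRST(S x L) = { 'x' }
ε ∉ FIRST(S x L), so FOLLOW(Y) is not added.
PREDICT(Y → S x L) = { 'x' }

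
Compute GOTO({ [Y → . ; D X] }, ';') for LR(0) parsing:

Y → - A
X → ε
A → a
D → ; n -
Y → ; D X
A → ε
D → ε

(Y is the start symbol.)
GOTO(I, ';') = CLOSURE({ [A → αX.β] : [A → α.Xβ] ∈ I, X = ';' })

Items with dot before ';', with the dot advanced:
  [Y → . ; D X] → [Y → ; . D X]
Closure of the advanced items:
  [Y → ; . D X] has the dot before D: add [D → . ; n -], [D → .]

GOTO = { [D → . ; n -], [D → .], [Y → ; . D X] }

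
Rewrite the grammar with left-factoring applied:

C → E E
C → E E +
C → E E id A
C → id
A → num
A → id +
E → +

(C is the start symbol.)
C → E E C'
C' → ε
C' → +
C' → id A
C → id
A → num
A → id +
E → +

Left-factoring transforms A → αβ₁ | αβ₂ into A → αA' and A' → β₁ | β₂
(α is the longest common prefix among the alternatives). Repeat until
no nonterminal has two alternatives with a common prefix.

Round 1: C has alternatives sharing prefix 'E E'. Introduce C': C → E E C'
  Add: C' → ε
  Add: C' → +
  Add: C' → id A

No remaining common prefixes — done.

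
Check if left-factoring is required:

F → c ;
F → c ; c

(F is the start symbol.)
Yes, F has productions with common prefix 'c ;'

Left-factoring is needed when two productions for the same non-terminal
share a common prefix on the right-hand side.

Productions for F:
  F → c ;
  F → c ; c

Found common prefix 'c ;' in productions for F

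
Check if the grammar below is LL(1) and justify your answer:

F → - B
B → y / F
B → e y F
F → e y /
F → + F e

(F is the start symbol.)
A grammar is LL(1) if for each non-terminal N with multiple productions, the predict sets of those productions are pairwise disjoint, where PREDICT(N → α) = (FIRST(α) \ {ε}) ∪ (FOLLOW(N) if α ⇒* ε).

For F:
  PREDICT(F → '-' B) = { '-' }
  PREDICT(F → e y '/') = { 'e' }
  PREDICT(F → '+' F e) = { '+' }
For B:
  PREDICT(B → y '/' F) = { 'y' }
  PREDICT(B → e y F) = { 'e' }

All predict sets are disjoint. The grammar IS LL(1).

Answer: Yes, the grammar is LL(1).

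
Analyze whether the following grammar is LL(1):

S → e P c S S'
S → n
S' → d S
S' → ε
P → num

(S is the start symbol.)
No. Predict set conflict for S': { 'd' }

Relevant sets:
  FOLLOW(S') = { $, 'd' }

For S:
  PREDICT(S → e P c S S') = { 'e' }
  PREDICT(S → n) = { 'n' }
For S':
  PREDICT(S' → d S) = { 'd' }
  PREDICT(S' → ε) = { $, 'd' }
P has a single production, so nothing to check there.

Conflict found: Predict set conflict for S': { 'd' }
The grammar is NOT LL(1).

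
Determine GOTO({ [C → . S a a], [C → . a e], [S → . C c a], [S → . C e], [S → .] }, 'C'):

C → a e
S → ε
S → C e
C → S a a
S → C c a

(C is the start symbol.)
{ [S → C . c a], [S → C . e] }

GOTO(I, 'C') = CLOSURE({ [A → αX.β] : [A → α.Xβ] ∈ I, X = 'C' })

Items with dot before 'C', with the dot advanced:
  [S → . C c a] → [S → C . c a]
  [S → . C e] → [S → C . e]
Closure adds nothing (no advanced item has the dot before a non-terminal).

GOTO = { [S → C . c a], [S → C . e] }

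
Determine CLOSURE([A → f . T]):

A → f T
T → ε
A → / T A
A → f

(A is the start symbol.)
{ [A → f . T], [T → .] }

Start with: [A → f . T]
  [A → f . T] has the dot before T: add [T → .]
No further items can be added.

CLOSURE = { [A → f . T], [T → .] }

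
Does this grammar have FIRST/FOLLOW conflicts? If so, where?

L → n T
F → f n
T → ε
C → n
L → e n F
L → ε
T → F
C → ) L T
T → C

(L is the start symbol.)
Nullable non-terminals: L, T.
FIRST sets used below: FIRST(F) = { 'f' }, FIRST(C) = { ')', 'n' }

L: nullable alternative(s) L → ε; FOLLOW(L) = { $, ')', 'f', 'n' }
  L → n T: FIRST \ {ε} = { 'n' } — overlaps FOLLOW(L) on { 'n' }: CONFLICT
  L → e n F: FIRST \ {ε} = { 'e' } — disjoint from FOLLOW(L)
  L → ε: FIRST \ {ε} = { } — this is the only nullable alternative, skip

T: nullable alternative(s) T → ε; FOLLOW(T) = { $, ')', 'f', 'n' }
  T → ε: FIRST \ {ε} = { } — this is the only nullable alternative, skip
  T → F: FIRST \ {ε} = { 'f' } — overlaps FOLLOW(T) on { 'f' }: CONFLICT
  T → C: FIRST \ {ε} = { ')', 'n' } — overlaps FOLLOW(T) on { ')', 'n' }: CONFLICT

C, F have no nullable alternative, so no FIRST/FOLLOW check is needed there.

So the grammar has 3 FIRST/FOLLOW conflicts (marked CONFLICT above).

Answer: Yes. L → n T with FOLLOW(L) on { 'n' }; T → F with FOLLOW(T) on { 'f' }; T → C with FOLLOW(T) on { ')', 'n' }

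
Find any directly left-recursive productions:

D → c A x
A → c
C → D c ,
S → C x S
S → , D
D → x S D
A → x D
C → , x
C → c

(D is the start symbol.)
Direct left recursion occurs when N → N α for some non-terminal N (the right-hand side begins with the left-hand side itself).

D → c A x: starts with c
A → c: starts with c
C → D c ,: starts with D
S → C x S: starts with C
S → , D: starts with ','
D → x S D: starts with x
A → x D: starts with x
C → , x: starts with ','
C → c: starts with c

No direct left recursion found.

Answer: No direct left recursion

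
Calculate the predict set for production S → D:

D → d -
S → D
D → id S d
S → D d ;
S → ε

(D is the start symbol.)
{ 'd', 'id' }

PREDICT(S → D) = (FIRST(RHS) \ {ε}) ∪ (FOLLOW(S) if ε ∈ FIRST(RHS), i.e. RHS ⇒* ε)
FIRST(D) = { 'd', 'id' }
FIRST(D) = { 'd', 'id' }
ε ∉ FIRST(D), so FOLLOW(S) is not added.
PREDICT(S → D) = { 'd', 'id' }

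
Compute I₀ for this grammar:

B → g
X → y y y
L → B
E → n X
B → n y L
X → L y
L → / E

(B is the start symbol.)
{ [B → . g], [B → . n y L], [B' → . B] }

First, augment the grammar with B' → B
I₀ = CLOSURE({ [B' → . B] }):
  [B' → . B] has the dot before B: add [B → . g], [B → . n y L]
No further items can be added.

I₀ = { [B → . g], [B → . n y L], [B' → . B] }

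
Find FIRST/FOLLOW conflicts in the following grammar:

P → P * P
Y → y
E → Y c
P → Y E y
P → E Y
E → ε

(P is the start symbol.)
A FIRST/FOLLOW conflict occurs when a non-terminal N has a nullable alternative N → β (β ⇒* ε) and another alternative N → α with FIRST(α) ∩ FOLLOW(N) ≠ ∅: on such a lookahead the parser cannot decide between expanding α and letting N vanish via β.

Nullable non-terminals: E.
FIRST sets used below: FIRST(Y) = { 'y' }

E: nullable alternative(s) E → ε; FOLLOW(E) = { 'y' }
  E → Y c: FIRST \ {ε} = { 'y' } — overlaps FOLLOW(E) on { 'y' }: CONFLICT
  E → ε: FIRST \ {ε} = { } — this is the only nullable alternative, skip

P, Y have no nullable alternative, so no FIRST/FOLLOW check is needed there.

So the grammar has 1 FIRST/FOLLOW conflict (marked CONFLICT above).

Answer: Yes. E → Y c with FOLLOW(E) on { 'y' }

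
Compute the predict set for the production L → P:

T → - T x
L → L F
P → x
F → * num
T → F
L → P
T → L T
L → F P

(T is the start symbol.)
PREDICT(L → P) = (FIRST(RHS) \ {ε}) ∪ (FOLLOW(L) if ε ∈ FIRST(RHS), i.e. RHS ⇒* ε)
FIRST(P) = { 'x' }
FIRST(P) = { 'x' }
ε ∉ FIRST(P), so FOLLOW(L) is not added.
PREDICT(L → P) = { 'x' }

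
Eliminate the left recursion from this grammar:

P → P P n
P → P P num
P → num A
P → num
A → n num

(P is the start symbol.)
P is directly left-recursive. The standard transformation for
  A → A α₁ | ... | A α_m | β₁ | ... | β_n
is
  A  → β₁ A' | ... | β_n A'
  A' → α₁ A' | ... | α_m A' | ε

P → num A becomes P → num A P'
P → num becomes P → num P'
P → P P n becomes P' → P n P'
P → P P num becomes P' → P num P'
Add P' → ε

Productions for other non-terminals are unchanged:
  A → n num

Resulting grammar:
P → num A P'
P → num P'
P' → P n P'
P' → P num P'
P' → ε
A → n num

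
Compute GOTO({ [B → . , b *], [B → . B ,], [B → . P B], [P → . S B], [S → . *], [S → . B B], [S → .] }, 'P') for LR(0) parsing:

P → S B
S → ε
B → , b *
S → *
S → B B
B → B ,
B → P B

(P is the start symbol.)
GOTO(I, 'P') = CLOSURE({ [A → αX.β] : [A → α.Xβ] ∈ I, X = 'P' })

Items with dot before 'P', with the dot advanced:
  [B → . P B] → [B → P . B]
Closure of the advanced items:
  [B → P . B] has the dot before B: add [B → . , b *], [B → . B ,], [B → . P B]
  [B → . P B] has the dot before P: add [P → . S B]
  [P → . S B] has the dot before S: add [S → .], [S → . *], [S → . B B]

GOTO = { [B → . , b *], [B → . B ,], [B → . P B], [B → P . B], [P → . S B], [S → . *], [S → . B B], [S → .] }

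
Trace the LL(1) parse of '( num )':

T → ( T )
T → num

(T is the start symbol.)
Stack is shown with the top on the left.

Stack    Input      Action
--------------------------
T $      ( num ) $  output T → ( T )
( T ) $  ( num ) $  match '('
T ) $    num ) $    output T → num
num ) $  num ) $    match 'num'
) $      ) $        match ')'
$        $          accept

The string is accepted.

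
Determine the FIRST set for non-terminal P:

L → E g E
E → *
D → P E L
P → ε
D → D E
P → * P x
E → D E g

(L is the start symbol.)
To compute FIRST(P), examine every production with P on the left-hand side, reading each right-hand side left to right until a non-nullable symbol is reached.

From P → ε:
  - ε-production, so ε ∈ FIRST(P)
From P → * P x:
  - '*' is a terminal: add '*' and stop

Collecting: FIRST(P) = { '*', ε }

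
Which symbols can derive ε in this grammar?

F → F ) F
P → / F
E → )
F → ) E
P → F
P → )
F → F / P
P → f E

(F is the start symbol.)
None

There are no ε-productions, so no non-terminal can derive ε.
No non-terminals are nullable.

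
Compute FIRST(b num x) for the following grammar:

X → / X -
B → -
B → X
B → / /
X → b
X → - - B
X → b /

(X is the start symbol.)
{ 'b' }

To compute FIRST(b num x), process the symbols left to right:
Symbol b is a terminal. Add 'b' and stop.
FIRST(b num x) = { 'b' }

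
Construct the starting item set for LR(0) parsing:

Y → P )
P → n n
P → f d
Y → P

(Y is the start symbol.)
First, augment the grammar with Y' → Y
I₀ = CLOSURE({ [Y' → . Y] }):
  [Y' → . Y] has the dot before Y: add [Y → . P )], [Y → . P]
  [Y → . P )] has the dot before P: add [P → . n n], [P → . f d]
No further items can be added.

I₀ = { [P → . f d], [P → . n n], [Y → . P )], [Y → . P], [Y' → . Y] }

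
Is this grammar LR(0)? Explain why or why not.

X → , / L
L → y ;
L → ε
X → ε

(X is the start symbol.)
A grammar is LR(0) if no state in the canonical LR(0) collection has:
  - both a shift item (dot before a terminal) and a complete item (shift-reduce conflict), or
  - two or more complete items (reduce-reduce conflict; the accept item [X' → X .] counts as a complete item here).

Augment with X' → X and build the canonical LR(0) collection (I0 = CLOSURE({[X' → . X]}), then GOTO on every symbol after a dot until no new states appear). It has 7 states:
  I0: { [X → . , / L], [X → .], [X' → . X] }  — shift, reduce
  I1: { [X → , . / L] }  — shift
  I2: { [X' → X .] }  — accept
  I3: { [L → . y ;], [L → .], [X → , / . L] }  — shift, reduce
  I4: { [X → , / L .] }  — reduce
  I5: { [L → y . ;] }  — shift
  I6: { [L → y ; .] }  — reduce

Conflict in state I0:
  Shift-reduce conflict between [X → .] and [X → . , / L]
So the grammar is NOT LR(0).

Answer: No. Shift-reduce conflict between [X → .] and [X → . , / L]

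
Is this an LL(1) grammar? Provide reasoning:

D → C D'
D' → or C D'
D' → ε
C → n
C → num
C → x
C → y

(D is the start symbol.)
A grammar is LL(1) if for each non-terminal N with multiple productions, the predict sets of those productions are pairwise disjoint, where PREDICT(N → α) = (FIRST(α) \ {ε}) ∪ (FOLLOW(N) if α ⇒* ε).

Relevant sets:
  FOLLOW(D') = { $ }

For D':
  PREDICT(D' → or C D') = { 'or' }
  PREDICT(D' → ε) = { $ }
For C:
  PREDICT(C → n) = { 'n' }
  PREDICT(C → num) = { 'num' }
  PREDICT(C → x) = { 'x' }
  PREDICT(C → y) = { 'y' }
D has a single production, so nothing to check there.

All predict sets are disjoint. The grammar IS LL(1).

Answer: Yes, the grammar is LL(1).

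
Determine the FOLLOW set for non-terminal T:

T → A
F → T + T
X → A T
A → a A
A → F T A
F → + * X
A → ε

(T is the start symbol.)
T is the start symbol, so $ ∈ FOLLOW(T).
In F → T + T: T is followed by '+' T, add FIRST('+' T) \ {ε} = { '+' }
In F → T + T: T is at the end, add FOLLOW(F)
In X → A T: T is at the end, add FOLLOW(X)
In A → F T A: T is followed by A, add FIRST(A) \ {ε} = { '+', 'a' }
  A is nullable, so also add FOLLOW(A)

The FOLLOW sets referred to above (computed the same way, to a fixed point):
  FOLLOW(F) = { $, '+', 'a' }
  FOLLOW(X) = { $, '+', 'a' }
  FOLLOW(A) = { $, '+', 'a' }

Taking the union: FOLLOW(T) = { $, '+', 'a' }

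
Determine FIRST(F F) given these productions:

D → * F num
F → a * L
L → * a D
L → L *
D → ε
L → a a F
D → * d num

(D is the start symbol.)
FIRST sets of the non-terminals involved (from the grammar, by fixed-point iteration):
  FIRST(F) = { 'a' }

To compute FIRST(F F), process the symbols left to right:
Symbol F is a non-terminal. Add FIRST(F) \ {ε} = { 'a' }
F is not nullable (ε ∉ FIRST(F)), so stop here.
FIRST(F F) = { 'a' }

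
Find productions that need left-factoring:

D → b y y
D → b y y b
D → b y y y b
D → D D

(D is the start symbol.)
Left-factoring is needed when two productions for the same non-terminal
share a common prefix on the right-hand side.

Productions for D:
  D → b y y
  D → b y y b
  D → b y y y b
  D → D D

Found common prefix 'b y y' in productions for D

Answer: Yes, D has productions with common prefix 'b y y'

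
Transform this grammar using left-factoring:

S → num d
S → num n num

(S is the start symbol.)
S → num S'
S' → d
S' → n num

Left-factoring transforms A → αβ₁ | αβ₂ into A → αA' and A' → β₁ | β₂
(α is the longest common prefix among the alternatives). Repeat until
no nonterminal has two alternatives with a common prefix.

Round 1: S has alternatives sharing prefix 'num'. Introduce S': S → num S'
  Add: S' → d
  Add: S' → n num

No remaining common prefixes — done.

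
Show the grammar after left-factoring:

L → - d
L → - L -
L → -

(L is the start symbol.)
L → - L'
L' → d
L' → L -
L' → ε

Left-factoring transforms A → αβ₁ | αβ₂ into A → αA' and A' → β₁ | β₂
(α is the longest common prefix among the alternatives). Repeat until
no nonterminal has two alternatives with a common prefix.

Round 1: L has alternatives sharing prefix '-'. Introduce L': L → - L'
  Add: L' → d
  Add: L' → L -
  Add: L' → ε

No remaining common prefixes — done.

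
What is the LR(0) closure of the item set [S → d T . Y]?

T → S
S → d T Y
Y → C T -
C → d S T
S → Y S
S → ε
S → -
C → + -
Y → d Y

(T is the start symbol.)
{ [C → . + -], [C → . d S T], [S → d T . Y], [Y → . C T -], [Y → . d Y] }

To compute CLOSURE, for each item [A → α.Bβ] where B is a non-terminal, add [B → .γ] for all productions B → γ; repeat for the newly added items until nothing changes.

Start with: [S → d T . Y]
  [S → d T . Y] has the dot before Y: add [Y → . C T -], [Y → . d Y]
  [Y → . C T -] has the dot before C: add [C → . d S T], [C → . + -]
No further items can be added.

CLOSURE = { [C → . + -], [C → . d S T], [S → d T . Y], [Y → . C T -], [Y → . d Y] }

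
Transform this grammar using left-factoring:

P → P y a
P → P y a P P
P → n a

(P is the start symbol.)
Left-factoring transforms A → αβ₁ | αβ₂ into A → αA' and A' → β₁ | β₂
(α is the longest common prefix among the alternatives). Repeat until
no nonterminal has two alternatives with a common prefix.

Round 1: P has alternatives sharing prefix 'P y a'. Introduce P': P → P y a P'
  Add: P' → ε
  Add: P' → P P

No remaining common prefixes — done.

Resulting grammar:
P → P y a P'
P' → ε
P' → P P
P → n a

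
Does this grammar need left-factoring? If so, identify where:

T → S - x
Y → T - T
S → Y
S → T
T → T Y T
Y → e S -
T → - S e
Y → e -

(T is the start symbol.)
Left-factoring is needed when two productions for the same non-terminal
share a common prefix on the right-hand side.

Productions for T:
  T → S - x
  T → T Y T
  T → - S e
Productions for Y:
  Y → T - T
  Y → e S -
  Y → e -
Productions for S:
  S → Y
  S → T

Found common prefix 'e' in productions for Y

Answer: Yes, Y has productions with common prefix 'e'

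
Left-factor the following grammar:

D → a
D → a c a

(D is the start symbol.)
Left-factoring transforms A → αβ₁ | αβ₂ into A → αA' and A' → β₁ | β₂
(α is the longest common prefix among the alternatives). Repeat until
no nonterminal has two alternatives with a common prefix.

Round 1: D has alternatives sharing prefix 'a'. Introduce D': D → a D'
  Add: D' → ε
  Add: D' → c a

No remaining common prefixes — done.

Resulting grammar:
D → a D'
D' → ε
D' → c a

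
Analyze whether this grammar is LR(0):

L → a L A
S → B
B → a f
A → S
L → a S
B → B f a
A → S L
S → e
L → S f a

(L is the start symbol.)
A grammar is LR(0) if no state in the canonical LR(0) collection has:
  - both a shift item (dot before a terminal) and a complete item (shift-reduce conflict), or
  - two or more complete items (reduce-reduce conflict; the accept item [L' → L .] counts as a complete item here).

Augment with L' → L and build the canonical LR(0) collection (I0 = CLOSURE({[L' → . L]}), then GOTO on every symbol after a dot until no new states appear). It has 17 states:
  I0: { [B → . B f a], [B → . a f], [L → . S f a], [L → . a L A], [L → . a S], [L' → . L], [S → . B], [S → . e] }  — shift
  I1: { [B → B . f a], [S → B .] }  — shift, reduce
  I2: { [L' → L .] }  — accept
  I3: { [L → S . f a] }  — shift
  I4: { [B → . B f a], [B → . a f], [B → a . f], [L → . S f a], [L → . a L A], [L → . a S], [L → a . L A], [L → a . S], [S → . B], [S → . e] }  — shift
  I5: { [S → e .] }  — reduce
  I6: { [A → . S L], [A → . S], [B → . B f a], [B → . a f], [L → a L . A], [S → . B], [S → . e] }  — shift
  I7: { [L → S . f a], [L → a S .] }  — shift, reduce
  I8: { [B → a f .] }  — reduce
  I9: { [L → S f . a] }  — shift
  I10: { [L → S f a .] }  — reduce
  I11: { [L → a L A .] }  — reduce
  I12: { [A → S . L], [A → S .], [B → . B f a], [B → . a f], [L → . S f a], [L → . a L A], [L → . a S], [S → . B], [S → . e] }  — shift, reduce
  I13: { [B → a . f] }  — shift
  I14: { [A → S L .] }  — reduce
  I15: { [B → B f . a] }  — shift
  I16: { [B → B f a .] }  — reduce

Conflict in state I1:
  Shift-reduce conflict between [S → B .] and [B → B . f a]
So the grammar is NOT LR(0).

Answer: No. Shift-reduce conflict between [S → B .] and [B → B . f a]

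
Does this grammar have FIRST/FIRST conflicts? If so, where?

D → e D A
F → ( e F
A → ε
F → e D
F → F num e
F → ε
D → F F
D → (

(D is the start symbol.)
Yes. D → e D A / D → F F on { 'e' }; D → F F / D → '(' on { '(' }; F → '(' e F / F → F num e on { '(' }; F → e D / F → F num e on { 'e' }

A FIRST/FIRST conflict occurs when two productions N → α and N → β for the same non-terminal have FIRST(α) ∩ FIRST(β) ≠ ∅ (with ε ∈ FIRST of a nullable right-hand side, so two nullable alternatives also conflict).

FIRST sets of the non-terminals at (or reachable through a nullable prefix from) the front of some alternative:
  FIRST(F) = { '(', 'e', 'num', ε }

Productions for D:
  D → e D A: FIRST = { 'e' }
  D → F F: FIRST = { '(', 'e', 'num', ε }
  D → (: FIRST = { '(' }
Productions for F:
  F → ( e F: FIRST = { '(' }
  F → e D: FIRST = { 'e' }
  F → F num e: FIRST = { '(', 'e', 'num' }
  F → ε: FIRST = { ε }
A has only one production, so no FIRST/FIRST conflict is possible there.

Conflict for D: D → e D A and D → F F
  Overlap: { 'e' }
Conflict for D: D → F F and D → (
  Overlap: { '(' }
Conflict for F: F → ( e F and F → F num e
  Overlap: { '(' }
Conflict for F: F → e D and F → F num e
  Overlap: { 'e' }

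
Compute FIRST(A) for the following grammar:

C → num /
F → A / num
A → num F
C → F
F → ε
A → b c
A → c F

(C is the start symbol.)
To compute FIRST(A), examine every production with A on the left-hand side, reading each right-hand side left to right until a non-nullable symbol is reached.

From A → num F:
  - num is a terminal: add 'num' and stop
From A → b c:
  - b is a terminal: add 'b' and stop
From A → c F:
  - c is a terminal: add 'c' and stop

Collecting: FIRST(A) = { 'b', 'c', 'num' }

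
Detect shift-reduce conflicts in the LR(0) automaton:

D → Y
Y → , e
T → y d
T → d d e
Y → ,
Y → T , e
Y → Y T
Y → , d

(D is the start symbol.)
Yes — I1: [Y → , .] vs [Y → , . d]; I4: [D → Y .] vs [T → . d d e]

A shift-reduce conflict occurs when an LR(0) state has both:
  - a complete (reduce) item [A → α .] (dot at the end), and
  - a shift item [B → β . c γ] (dot before a terminal).

Augment with D' → D and build the canonical LR(0) collection (I0 = CLOSURE({[D' → . D]}), then GOTO on every symbol after a dot until no new states appear). It has 15 states:
  I0: { [D → . Y], [D' → . D], [T → . d d e], [T → . y d], [Y → . , d], [Y → . , e], [Y → . ,], [Y → . T , e], [Y → . Y T] }  — shift
  I1: { [Y → , . d], [Y → , . e], [Y → , .] }  — shift, reduce
  I2: { [D' → D .] }  — accept
  I3: { [Y → T . , e] }  — shift
  I4: { [D → Y .], [T → . d d e], [T → . y d], [Y → Y . T] }  — shift, reduce
  I5: { [T → d . d e] }  — shift
  I6: { [T → y . d] }  — shift
  I7: { [T → y d .] }  — reduce
  I8: { [T → d d . e] }  — shift
  I9: { [T → d d e .] }  — reduce
  I10: { [Y → Y T .] }  — reduce
  I11: { [Y → T , . e] }  — shift
  I12: { [Y → T , e .] }  — reduce
  I13: { [Y → , d .] }  — reduce
  I14: { [Y → , e .] }  — reduce

I1 contains reduce item [Y → , .] and shift items [Y → , . d], [Y → , . e] — shift-reduce conflict.
I4 contains reduce item [D → Y .] and shift items [T → . d d e], [T → . y d] — shift-reduce conflict.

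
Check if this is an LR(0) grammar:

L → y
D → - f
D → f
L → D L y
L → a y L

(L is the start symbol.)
A grammar is LR(0) if no state in the canonical LR(0) collection has:
  - both a shift item (dot before a terminal) and a complete item (shift-reduce conflict), or
  - two or more complete items (reduce-reduce conflict; the accept item [L' → L .] counts as a complete item here).

Augment with L' → L and build the canonical LR(0) collection (I0 = CLOSURE({[L' → . L]}), then GOTO on every symbol after a dot until no new states appear). It has 12 states:
  I0: { [D → . - f], [D → . f], [L → . D L y], [L → . a y L], [L → . y], [L' → . L] }  — shift
  I1: { [D → - . f] }  — shift
  I2: { [D → . - f], [D → . f], [L → . D L y], [L → . a y L], [L → . y], [L → D . L y] }  — shift
  I3: { [L' → L .] }  — accept
  I4: { [L → a . y L] }  — shift
  I5: { [D → f .] }  — reduce
  I6: { [L → y .] }  — reduce
  I7: { [D → . - f], [D → . f], [L → . D L y], [L → . a y L], [L → . y], [L → a y . L] }  — shift
  I8: { [L → a y L .] }  — reduce
  I9: { [L → D L . y] }  — shift
  I10: { [L → D L y .] }  — reduce
  I11: { [D → - f .] }  — reduce

Every state is either a pure shift/goto state or contains exactly one complete item and nothing to shift — no conflicts. The grammar is LR(0).

Answer: Yes, the grammar is LR(0)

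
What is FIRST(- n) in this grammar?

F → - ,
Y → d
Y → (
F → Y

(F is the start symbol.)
To compute FIRST(- n), process the symbols left to right:
Symbol - is a terminal. Add '-' and stop.
FIRST(- n) = { '-' }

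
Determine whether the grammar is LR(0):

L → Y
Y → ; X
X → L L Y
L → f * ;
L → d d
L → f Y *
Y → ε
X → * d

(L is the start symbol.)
A grammar is LR(0) if no state in the canonical LR(0) collection has:
  - both a shift item (dot before a terminal) and a complete item (shift-reduce conflict), or
  - two or more complete items (reduce-reduce conflict; the accept item [L' → L .] counts as a complete item here).

Augment with L' → L and build the canonical LR(0) collection (I0 = CLOSURE({[L' → . L]}), then GOTO on every symbol after a dot until no new states appear). It has 17 states:
  I0: { [L → . Y], [L → . d d], [L → . f * ;], [L → . f Y *], [L' → . L], [Y → . ; X], [Y → .] }  — shift, reduce
  I1: { [L → . Y], [L → . d d], [L → . f * ;], [L → . f Y *], [X → . * d], [X → . L L Y], [Y → . ; X], [Y → .], [Y → ; . X] }  — shift, reduce
  I2: { [L' → L .] }  — accept
  I3: { [L → Y .] }  — reduce
  I4: { [L → d . d] }  — shift
  I5: { [L → f . * ;], [L → f . Y *], [Y → . ; X], [Y → .] }  — shift, reduce
  I6: { [L → f * . ;] }  — shift
  I7: { [L → f Y . *] }  — shift
  I8: { [L → f Y * .] }  — reduce
  I9: { [L → f * ; .] }  — reduce
  I10: { [L → d d .] }  — reduce
  I11: { [X → * . d] }  — shift
  I12: { [L → . Y], [L → . d d], [L → . f * ;], [L → . f Y *], [X → L . L Y], [Y → . ; X], [Y → .] }  — shift, reduce
  I13: { [Y → ; X .] }  — reduce
  I14: { [X → L L . Y], [Y → . ; X], [Y → .] }  — shift, reduce
  I15: { [X → L L Y .] }  — reduce
  I16: { [X → * d .] }  — reduce

Conflict in state I0:
  Shift-reduce conflict between [Y → .] and [L → . d d]
So the grammar is NOT LR(0).

Answer: No. Shift-reduce conflict between [Y → .] and [L → . d d]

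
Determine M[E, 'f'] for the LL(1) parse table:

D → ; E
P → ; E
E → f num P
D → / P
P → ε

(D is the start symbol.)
E → f num P

To find M[E, 'f'], we find productions for E where 'f' is in the predict set (PREDICT(N → α) = (FIRST(α) \ {ε}) ∪ (FOLLOW(N) if α ⇒* ε)).

E → f num P: PREDICT = { 'f' }
  'f' is in predict set, so this production goes in M[E, 'f']

M[E, 'f'] = E → f num P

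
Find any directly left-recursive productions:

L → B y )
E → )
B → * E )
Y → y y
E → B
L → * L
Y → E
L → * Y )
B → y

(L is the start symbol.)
No direct left recursion

Direct left recursion occurs when N → N α for some non-terminal N (the right-hand side begins with the left-hand side itself).

L → B y ): starts with B
E → ): starts with ')'
B → * E ): starts with '*'
Y → y y: starts with y
E → B: starts with B
L → * L: starts with '*'
Y → E: starts with E
L → * Y ): starts with '*'
B → y: starts with y

No direct left recursion found.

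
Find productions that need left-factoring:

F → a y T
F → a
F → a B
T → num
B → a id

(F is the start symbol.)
Yes, F has productions with common prefix 'a'

Left-factoring is needed when two productions for the same non-terminal
share a common prefix on the right-hand side.

Productions for F:
  F → a y T
  F → a
  F → a B

Found common prefix 'a' in productions for F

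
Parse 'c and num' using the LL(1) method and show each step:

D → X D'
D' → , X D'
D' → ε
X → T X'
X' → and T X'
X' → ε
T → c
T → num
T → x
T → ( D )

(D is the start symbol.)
LL(1) parsing maintains a stack (initially the start symbol over $) and the input. At each step: if the stack top is a terminal, match it against the current input token; if it is a non-terminal N, replace it with the RHS of M[N, lookahead] (the unique production whose predict set contains the lookahead).

Stack is shown with the top on the left.

Stack          Input        Action
----------------------------------
D $            c and num $  output D → X D'
X D' $         c and num $  output X → T X'
T X' D' $      c and num $  output T → c
c X' D' $      c and num $  match 'c'
X' D' $        and num $    output X' → and T X'
and T X' D' $  and num $    match 'and'
T X' D' $      num $        output T → num
num X' D' $    num $        match 'num'
X' D' $        $            output X' → ε
D' $           $            output D' → ε
$              $            accept

The string is accepted.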